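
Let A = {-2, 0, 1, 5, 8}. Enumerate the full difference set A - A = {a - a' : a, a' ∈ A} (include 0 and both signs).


A - A = {a - a' : a, a' ∈ A}.
Compute a - a' for each ordered pair (a, a'):
a = -2: -2--2=0, -2-0=-2, -2-1=-3, -2-5=-7, -2-8=-10
a = 0: 0--2=2, 0-0=0, 0-1=-1, 0-5=-5, 0-8=-8
a = 1: 1--2=3, 1-0=1, 1-1=0, 1-5=-4, 1-8=-7
a = 5: 5--2=7, 5-0=5, 5-1=4, 5-5=0, 5-8=-3
a = 8: 8--2=10, 8-0=8, 8-1=7, 8-5=3, 8-8=0
Collecting distinct values (and noting 0 appears from a-a):
A - A = {-10, -8, -7, -5, -4, -3, -2, -1, 0, 1, 2, 3, 4, 5, 7, 8, 10}
|A - A| = 17

A - A = {-10, -8, -7, -5, -4, -3, -2, -1, 0, 1, 2, 3, 4, 5, 7, 8, 10}


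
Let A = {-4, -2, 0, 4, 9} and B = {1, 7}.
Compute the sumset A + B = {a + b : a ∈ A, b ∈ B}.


A + B = {a + b : a ∈ A, b ∈ B}.
Enumerate all |A|·|B| = 5·2 = 10 pairs (a, b) and collect distinct sums.
a = -4: -4+1=-3, -4+7=3
a = -2: -2+1=-1, -2+7=5
a = 0: 0+1=1, 0+7=7
a = 4: 4+1=5, 4+7=11
a = 9: 9+1=10, 9+7=16
Collecting distinct sums: A + B = {-3, -1, 1, 3, 5, 7, 10, 11, 16}
|A + B| = 9

A + B = {-3, -1, 1, 3, 5, 7, 10, 11, 16}


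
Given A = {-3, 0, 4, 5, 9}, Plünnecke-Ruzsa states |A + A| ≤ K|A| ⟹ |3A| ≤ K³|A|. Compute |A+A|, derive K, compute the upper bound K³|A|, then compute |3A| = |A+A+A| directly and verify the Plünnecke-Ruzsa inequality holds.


|A| = 5.
Step 1: Compute A + A by enumerating all 25 pairs.
A + A = {-6, -3, 0, 1, 2, 4, 5, 6, 8, 9, 10, 13, 14, 18}, so |A + A| = 14.
Step 2: Doubling constant K = |A + A|/|A| = 14/5 = 14/5 ≈ 2.8000.
Step 3: Plünnecke-Ruzsa gives |3A| ≤ K³·|A| = (2.8000)³ · 5 ≈ 109.7600.
Step 4: Compute 3A = A + A + A directly by enumerating all triples (a,b,c) ∈ A³; |3A| = 27.
Step 5: Check 27 ≤ 109.7600? Yes ✓.

K = 14/5, Plünnecke-Ruzsa bound K³|A| ≈ 109.7600, |3A| = 27, inequality holds.


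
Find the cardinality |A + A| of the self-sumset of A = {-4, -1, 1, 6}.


A + A = {a + a' : a, a' ∈ A}; |A| = 4.
General bounds: 2|A| - 1 ≤ |A + A| ≤ |A|(|A|+1)/2, i.e. 7 ≤ |A + A| ≤ 10.
Lower bound 2|A|-1 is attained iff A is an arithmetic progression.
Enumerate sums a + a' for a ≤ a' (symmetric, so this suffices):
a = -4: -4+-4=-8, -4+-1=-5, -4+1=-3, -4+6=2
a = -1: -1+-1=-2, -1+1=0, -1+6=5
a = 1: 1+1=2, 1+6=7
a = 6: 6+6=12
Distinct sums: {-8, -5, -3, -2, 0, 2, 5, 7, 12}
|A + A| = 9

|A + A| = 9


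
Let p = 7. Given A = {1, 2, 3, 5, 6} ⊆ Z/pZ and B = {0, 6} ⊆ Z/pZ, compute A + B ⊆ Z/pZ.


Work in Z/7Z: reduce every sum a + b modulo 7.
Enumerate all 10 pairs:
a = 1: 1+0=1, 1+6=0
a = 2: 2+0=2, 2+6=1
a = 3: 3+0=3, 3+6=2
a = 5: 5+0=5, 5+6=4
a = 6: 6+0=6, 6+6=5
Distinct residues collected: {0, 1, 2, 3, 4, 5, 6}
|A + B| = 7 (out of 7 total residues).

A + B = {0, 1, 2, 3, 4, 5, 6}


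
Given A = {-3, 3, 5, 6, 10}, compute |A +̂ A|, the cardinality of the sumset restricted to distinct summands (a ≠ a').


Restricted sumset: A +̂ A = {a + a' : a ∈ A, a' ∈ A, a ≠ a'}.
Equivalently, take A + A and drop any sum 2a that is achievable ONLY as a + a for a ∈ A (i.e. sums representable only with equal summands).
Enumerate pairs (a, a') with a < a' (symmetric, so each unordered pair gives one sum; this covers all a ≠ a'):
  -3 + 3 = 0
  -3 + 5 = 2
  -3 + 6 = 3
  -3 + 10 = 7
  3 + 5 = 8
  3 + 6 = 9
  3 + 10 = 13
  5 + 6 = 11
  5 + 10 = 15
  6 + 10 = 16
Collected distinct sums: {0, 2, 3, 7, 8, 9, 11, 13, 15, 16}
|A +̂ A| = 10
(Reference bound: |A +̂ A| ≥ 2|A| - 3 for |A| ≥ 2, with |A| = 5 giving ≥ 7.)

|A +̂ A| = 10


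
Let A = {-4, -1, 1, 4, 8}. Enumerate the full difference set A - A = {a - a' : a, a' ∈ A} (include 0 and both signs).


A - A = {a - a' : a, a' ∈ A}.
Compute a - a' for each ordered pair (a, a'):
a = -4: -4--4=0, -4--1=-3, -4-1=-5, -4-4=-8, -4-8=-12
a = -1: -1--4=3, -1--1=0, -1-1=-2, -1-4=-5, -1-8=-9
a = 1: 1--4=5, 1--1=2, 1-1=0, 1-4=-3, 1-8=-7
a = 4: 4--4=8, 4--1=5, 4-1=3, 4-4=0, 4-8=-4
a = 8: 8--4=12, 8--1=9, 8-1=7, 8-4=4, 8-8=0
Collecting distinct values (and noting 0 appears from a-a):
A - A = {-12, -9, -8, -7, -5, -4, -3, -2, 0, 2, 3, 4, 5, 7, 8, 9, 12}
|A - A| = 17

A - A = {-12, -9, -8, -7, -5, -4, -3, -2, 0, 2, 3, 4, 5, 7, 8, 9, 12}


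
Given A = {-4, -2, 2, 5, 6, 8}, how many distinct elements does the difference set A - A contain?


A - A = {a - a' : a, a' ∈ A}; |A| = 6.
Bounds: 2|A|-1 ≤ |A - A| ≤ |A|² - |A| + 1, i.e. 11 ≤ |A - A| ≤ 31.
Note: 0 ∈ A - A always (from a - a). The set is symmetric: if d ∈ A - A then -d ∈ A - A.
Enumerate nonzero differences d = a - a' with a > a' (then include -d):
Positive differences: {1, 2, 3, 4, 6, 7, 8, 9, 10, 12}
Full difference set: {0} ∪ (positive diffs) ∪ (negative diffs).
|A - A| = 1 + 2·10 = 21 (matches direct enumeration: 21).

|A - A| = 21


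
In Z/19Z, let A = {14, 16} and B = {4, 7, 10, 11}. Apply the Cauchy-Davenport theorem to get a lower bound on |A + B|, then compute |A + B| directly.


Cauchy-Davenport: |A + B| ≥ min(p, |A| + |B| - 1) for A, B nonempty in Z/pZ.
|A| = 2, |B| = 4, p = 19.
CD lower bound = min(19, 2 + 4 - 1) = min(19, 5) = 5.
Compute A + B mod 19 directly:
a = 14: 14+4=18, 14+7=2, 14+10=5, 14+11=6
a = 16: 16+4=1, 16+7=4, 16+10=7, 16+11=8
A + B = {1, 2, 4, 5, 6, 7, 8, 18}, so |A + B| = 8.
Verify: 8 ≥ 5? Yes ✓.

CD lower bound = 5, actual |A + B| = 8.


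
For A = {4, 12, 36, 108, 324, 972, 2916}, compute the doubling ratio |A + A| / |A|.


|A| = 7.
Compute A + A by enumerating all 49 pairs.
A + A = {8, 16, 24, 40, 48, 72, 112, 120, 144, 216, 328, 336, 360, 432, 648, 976, 984, 1008, 1080, 1296, 1944, 2920, 2928, 2952, 3024, 3240, 3888, 5832}, so |A + A| = 28.
K = |A + A| / |A| = 28/7 = 4/1 ≈ 4.0000.
Reference: AP of size 7 gives K = 13/7 ≈ 1.8571; a fully generic set of size 7 gives K ≈ 4.0000.

|A| = 7, |A + A| = 28, K = 28/7 = 4/1.


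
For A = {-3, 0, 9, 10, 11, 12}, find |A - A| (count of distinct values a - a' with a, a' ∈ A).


A - A = {a - a' : a, a' ∈ A}; |A| = 6.
Bounds: 2|A|-1 ≤ |A - A| ≤ |A|² - |A| + 1, i.e. 11 ≤ |A - A| ≤ 31.
Note: 0 ∈ A - A always (from a - a). The set is symmetric: if d ∈ A - A then -d ∈ A - A.
Enumerate nonzero differences d = a - a' with a > a' (then include -d):
Positive differences: {1, 2, 3, 9, 10, 11, 12, 13, 14, 15}
Full difference set: {0} ∪ (positive diffs) ∪ (negative diffs).
|A - A| = 1 + 2·10 = 21 (matches direct enumeration: 21).

|A - A| = 21


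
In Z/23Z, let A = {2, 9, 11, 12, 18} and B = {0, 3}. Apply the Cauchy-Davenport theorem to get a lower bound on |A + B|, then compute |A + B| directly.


Cauchy-Davenport: |A + B| ≥ min(p, |A| + |B| - 1) for A, B nonempty in Z/pZ.
|A| = 5, |B| = 2, p = 23.
CD lower bound = min(23, 5 + 2 - 1) = min(23, 6) = 6.
Compute A + B mod 23 directly:
a = 2: 2+0=2, 2+3=5
a = 9: 9+0=9, 9+3=12
a = 11: 11+0=11, 11+3=14
a = 12: 12+0=12, 12+3=15
a = 18: 18+0=18, 18+3=21
A + B = {2, 5, 9, 11, 12, 14, 15, 18, 21}, so |A + B| = 9.
Verify: 9 ≥ 6? Yes ✓.

CD lower bound = 6, actual |A + B| = 9.


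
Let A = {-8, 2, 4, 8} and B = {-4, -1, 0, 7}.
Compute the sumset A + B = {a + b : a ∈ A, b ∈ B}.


A + B = {a + b : a ∈ A, b ∈ B}.
Enumerate all |A|·|B| = 4·4 = 16 pairs (a, b) and collect distinct sums.
a = -8: -8+-4=-12, -8+-1=-9, -8+0=-8, -8+7=-1
a = 2: 2+-4=-2, 2+-1=1, 2+0=2, 2+7=9
a = 4: 4+-4=0, 4+-1=3, 4+0=4, 4+7=11
a = 8: 8+-4=4, 8+-1=7, 8+0=8, 8+7=15
Collecting distinct sums: A + B = {-12, -9, -8, -2, -1, 0, 1, 2, 3, 4, 7, 8, 9, 11, 15}
|A + B| = 15

A + B = {-12, -9, -8, -2, -1, 0, 1, 2, 3, 4, 7, 8, 9, 11, 15}


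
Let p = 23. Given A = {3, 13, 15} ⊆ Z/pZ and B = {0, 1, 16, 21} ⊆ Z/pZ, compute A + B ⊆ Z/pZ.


Work in Z/23Z: reduce every sum a + b modulo 23.
Enumerate all 12 pairs:
a = 3: 3+0=3, 3+1=4, 3+16=19, 3+21=1
a = 13: 13+0=13, 13+1=14, 13+16=6, 13+21=11
a = 15: 15+0=15, 15+1=16, 15+16=8, 15+21=13
Distinct residues collected: {1, 3, 4, 6, 8, 11, 13, 14, 15, 16, 19}
|A + B| = 11 (out of 23 total residues).

A + B = {1, 3, 4, 6, 8, 11, 13, 14, 15, 16, 19}


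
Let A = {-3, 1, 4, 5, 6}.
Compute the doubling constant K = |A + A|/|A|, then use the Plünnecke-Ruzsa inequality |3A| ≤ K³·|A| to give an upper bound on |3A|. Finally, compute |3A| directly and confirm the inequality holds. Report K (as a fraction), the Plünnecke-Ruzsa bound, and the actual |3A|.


|A| = 5.
Step 1: Compute A + A by enumerating all 25 pairs.
A + A = {-6, -2, 1, 2, 3, 5, 6, 7, 8, 9, 10, 11, 12}, so |A + A| = 13.
Step 2: Doubling constant K = |A + A|/|A| = 13/5 = 13/5 ≈ 2.6000.
Step 3: Plünnecke-Ruzsa gives |3A| ≤ K³·|A| = (2.6000)³ · 5 ≈ 87.8800.
Step 4: Compute 3A = A + A + A directly by enumerating all triples (a,b,c) ∈ A³; |3A| = 22.
Step 5: Check 22 ≤ 87.8800? Yes ✓.

K = 13/5, Plünnecke-Ruzsa bound K³|A| ≈ 87.8800, |3A| = 22, inequality holds.


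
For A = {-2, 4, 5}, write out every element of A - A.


A - A = {a - a' : a, a' ∈ A}.
Compute a - a' for each ordered pair (a, a'):
a = -2: -2--2=0, -2-4=-6, -2-5=-7
a = 4: 4--2=6, 4-4=0, 4-5=-1
a = 5: 5--2=7, 5-4=1, 5-5=0
Collecting distinct values (and noting 0 appears from a-a):
A - A = {-7, -6, -1, 0, 1, 6, 7}
|A - A| = 7

A - A = {-7, -6, -1, 0, 1, 6, 7}


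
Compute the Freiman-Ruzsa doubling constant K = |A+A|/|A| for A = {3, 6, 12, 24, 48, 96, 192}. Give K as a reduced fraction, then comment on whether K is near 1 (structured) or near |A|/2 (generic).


|A| = 7.
Compute A + A by enumerating all 49 pairs.
A + A = {6, 9, 12, 15, 18, 24, 27, 30, 36, 48, 51, 54, 60, 72, 96, 99, 102, 108, 120, 144, 192, 195, 198, 204, 216, 240, 288, 384}, so |A + A| = 28.
K = |A + A| / |A| = 28/7 = 4/1 ≈ 4.0000.
Reference: AP of size 7 gives K = 13/7 ≈ 1.8571; a fully generic set of size 7 gives K ≈ 4.0000.

|A| = 7, |A + A| = 28, K = 28/7 = 4/1.


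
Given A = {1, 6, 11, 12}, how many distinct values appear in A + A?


A + A = {a + a' : a, a' ∈ A}; |A| = 4.
General bounds: 2|A| - 1 ≤ |A + A| ≤ |A|(|A|+1)/2, i.e. 7 ≤ |A + A| ≤ 10.
Lower bound 2|A|-1 is attained iff A is an arithmetic progression.
Enumerate sums a + a' for a ≤ a' (symmetric, so this suffices):
a = 1: 1+1=2, 1+6=7, 1+11=12, 1+12=13
a = 6: 6+6=12, 6+11=17, 6+12=18
a = 11: 11+11=22, 11+12=23
a = 12: 12+12=24
Distinct sums: {2, 7, 12, 13, 17, 18, 22, 23, 24}
|A + A| = 9

|A + A| = 9


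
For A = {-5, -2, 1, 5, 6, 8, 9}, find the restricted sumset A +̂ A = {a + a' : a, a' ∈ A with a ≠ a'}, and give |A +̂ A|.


Restricted sumset: A +̂ A = {a + a' : a ∈ A, a' ∈ A, a ≠ a'}.
Equivalently, take A + A and drop any sum 2a that is achievable ONLY as a + a for a ∈ A (i.e. sums representable only with equal summands).
Enumerate pairs (a, a') with a < a' (symmetric, so each unordered pair gives one sum; this covers all a ≠ a'):
  -5 + -2 = -7
  -5 + 1 = -4
  -5 + 5 = 0
  -5 + 6 = 1
  -5 + 8 = 3
  -5 + 9 = 4
  -2 + 1 = -1
  -2 + 5 = 3
  -2 + 6 = 4
  -2 + 8 = 6
  -2 + 9 = 7
  1 + 5 = 6
  1 + 6 = 7
  1 + 8 = 9
  1 + 9 = 10
  5 + 6 = 11
  5 + 8 = 13
  5 + 9 = 14
  6 + 8 = 14
  6 + 9 = 15
  8 + 9 = 17
Collected distinct sums: {-7, -4, -1, 0, 1, 3, 4, 6, 7, 9, 10, 11, 13, 14, 15, 17}
|A +̂ A| = 16
(Reference bound: |A +̂ A| ≥ 2|A| - 3 for |A| ≥ 2, with |A| = 7 giving ≥ 11.)

|A +̂ A| = 16


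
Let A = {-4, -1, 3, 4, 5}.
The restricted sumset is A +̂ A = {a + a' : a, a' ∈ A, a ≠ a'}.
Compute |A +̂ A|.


Restricted sumset: A +̂ A = {a + a' : a ∈ A, a' ∈ A, a ≠ a'}.
Equivalently, take A + A and drop any sum 2a that is achievable ONLY as a + a for a ∈ A (i.e. sums representable only with equal summands).
Enumerate pairs (a, a') with a < a' (symmetric, so each unordered pair gives one sum; this covers all a ≠ a'):
  -4 + -1 = -5
  -4 + 3 = -1
  -4 + 4 = 0
  -4 + 5 = 1
  -1 + 3 = 2
  -1 + 4 = 3
  -1 + 5 = 4
  3 + 4 = 7
  3 + 5 = 8
  4 + 5 = 9
Collected distinct sums: {-5, -1, 0, 1, 2, 3, 4, 7, 8, 9}
|A +̂ A| = 10
(Reference bound: |A +̂ A| ≥ 2|A| - 3 for |A| ≥ 2, with |A| = 5 giving ≥ 7.)

|A +̂ A| = 10


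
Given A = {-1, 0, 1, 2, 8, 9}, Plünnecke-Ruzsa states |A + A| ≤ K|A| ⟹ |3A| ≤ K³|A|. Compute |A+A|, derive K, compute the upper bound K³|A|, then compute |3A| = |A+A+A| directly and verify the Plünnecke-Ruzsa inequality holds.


|A| = 6.
Step 1: Compute A + A by enumerating all 36 pairs.
A + A = {-2, -1, 0, 1, 2, 3, 4, 7, 8, 9, 10, 11, 16, 17, 18}, so |A + A| = 15.
Step 2: Doubling constant K = |A + A|/|A| = 15/6 = 15/6 ≈ 2.5000.
Step 3: Plünnecke-Ruzsa gives |3A| ≤ K³·|A| = (2.5000)³ · 6 ≈ 93.7500.
Step 4: Compute 3A = A + A + A directly by enumerating all triples (a,b,c) ∈ A³; |3A| = 27.
Step 5: Check 27 ≤ 93.7500? Yes ✓.

K = 15/6, Plünnecke-Ruzsa bound K³|A| ≈ 93.7500, |3A| = 27, inequality holds.


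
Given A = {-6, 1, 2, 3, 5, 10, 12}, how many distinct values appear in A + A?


A + A = {a + a' : a, a' ∈ A}; |A| = 7.
General bounds: 2|A| - 1 ≤ |A + A| ≤ |A|(|A|+1)/2, i.e. 13 ≤ |A + A| ≤ 28.
Lower bound 2|A|-1 is attained iff A is an arithmetic progression.
Enumerate sums a + a' for a ≤ a' (symmetric, so this suffices):
a = -6: -6+-6=-12, -6+1=-5, -6+2=-4, -6+3=-3, -6+5=-1, -6+10=4, -6+12=6
a = 1: 1+1=2, 1+2=3, 1+3=4, 1+5=6, 1+10=11, 1+12=13
a = 2: 2+2=4, 2+3=5, 2+5=7, 2+10=12, 2+12=14
a = 3: 3+3=6, 3+5=8, 3+10=13, 3+12=15
a = 5: 5+5=10, 5+10=15, 5+12=17
a = 10: 10+10=20, 10+12=22
a = 12: 12+12=24
Distinct sums: {-12, -5, -4, -3, -1, 2, 3, 4, 5, 6, 7, 8, 10, 11, 12, 13, 14, 15, 17, 20, 22, 24}
|A + A| = 22

|A + A| = 22


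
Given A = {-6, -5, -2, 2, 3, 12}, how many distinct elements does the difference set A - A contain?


A - A = {a - a' : a, a' ∈ A}; |A| = 6.
Bounds: 2|A|-1 ≤ |A - A| ≤ |A|² - |A| + 1, i.e. 11 ≤ |A - A| ≤ 31.
Note: 0 ∈ A - A always (from a - a). The set is symmetric: if d ∈ A - A then -d ∈ A - A.
Enumerate nonzero differences d = a - a' with a > a' (then include -d):
Positive differences: {1, 3, 4, 5, 7, 8, 9, 10, 14, 17, 18}
Full difference set: {0} ∪ (positive diffs) ∪ (negative diffs).
|A - A| = 1 + 2·11 = 23 (matches direct enumeration: 23).

|A - A| = 23


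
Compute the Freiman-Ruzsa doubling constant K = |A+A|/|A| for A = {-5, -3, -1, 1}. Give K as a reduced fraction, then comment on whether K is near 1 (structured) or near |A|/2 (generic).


|A| = 4.
Compute A + A by enumerating all 16 pairs.
A + A = {-10, -8, -6, -4, -2, 0, 2}, so |A + A| = 7.
K = |A + A| / |A| = 7/4 (already in lowest terms) ≈ 1.7500.
Reference: AP of size 4 gives K = 7/4 ≈ 1.7500; a fully generic set of size 4 gives K ≈ 2.5000.

|A| = 4, |A + A| = 7, K = 7/4.


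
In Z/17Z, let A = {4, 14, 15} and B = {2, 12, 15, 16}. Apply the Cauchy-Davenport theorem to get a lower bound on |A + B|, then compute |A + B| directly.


Cauchy-Davenport: |A + B| ≥ min(p, |A| + |B| - 1) for A, B nonempty in Z/pZ.
|A| = 3, |B| = 4, p = 17.
CD lower bound = min(17, 3 + 4 - 1) = min(17, 6) = 6.
Compute A + B mod 17 directly:
a = 4: 4+2=6, 4+12=16, 4+15=2, 4+16=3
a = 14: 14+2=16, 14+12=9, 14+15=12, 14+16=13
a = 15: 15+2=0, 15+12=10, 15+15=13, 15+16=14
A + B = {0, 2, 3, 6, 9, 10, 12, 13, 14, 16}, so |A + B| = 10.
Verify: 10 ≥ 6? Yes ✓.

CD lower bound = 6, actual |A + B| = 10.


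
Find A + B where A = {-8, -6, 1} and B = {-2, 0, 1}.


A + B = {a + b : a ∈ A, b ∈ B}.
Enumerate all |A|·|B| = 3·3 = 9 pairs (a, b) and collect distinct sums.
a = -8: -8+-2=-10, -8+0=-8, -8+1=-7
a = -6: -6+-2=-8, -6+0=-6, -6+1=-5
a = 1: 1+-2=-1, 1+0=1, 1+1=2
Collecting distinct sums: A + B = {-10, -8, -7, -6, -5, -1, 1, 2}
|A + B| = 8

A + B = {-10, -8, -7, -6, -5, -1, 1, 2}


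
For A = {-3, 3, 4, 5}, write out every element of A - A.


A - A = {a - a' : a, a' ∈ A}.
Compute a - a' for each ordered pair (a, a'):
a = -3: -3--3=0, -3-3=-6, -3-4=-7, -3-5=-8
a = 3: 3--3=6, 3-3=0, 3-4=-1, 3-5=-2
a = 4: 4--3=7, 4-3=1, 4-4=0, 4-5=-1
a = 5: 5--3=8, 5-3=2, 5-4=1, 5-5=0
Collecting distinct values (and noting 0 appears from a-a):
A - A = {-8, -7, -6, -2, -1, 0, 1, 2, 6, 7, 8}
|A - A| = 11

A - A = {-8, -7, -6, -2, -1, 0, 1, 2, 6, 7, 8}


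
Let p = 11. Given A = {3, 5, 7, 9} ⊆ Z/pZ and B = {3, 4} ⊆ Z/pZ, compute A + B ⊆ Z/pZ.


Work in Z/11Z: reduce every sum a + b modulo 11.
Enumerate all 8 pairs:
a = 3: 3+3=6, 3+4=7
a = 5: 5+3=8, 5+4=9
a = 7: 7+3=10, 7+4=0
a = 9: 9+3=1, 9+4=2
Distinct residues collected: {0, 1, 2, 6, 7, 8, 9, 10}
|A + B| = 8 (out of 11 total residues).

A + B = {0, 1, 2, 6, 7, 8, 9, 10}


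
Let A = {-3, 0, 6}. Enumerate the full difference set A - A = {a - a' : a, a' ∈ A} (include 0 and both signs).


A - A = {a - a' : a, a' ∈ A}.
Compute a - a' for each ordered pair (a, a'):
a = -3: -3--3=0, -3-0=-3, -3-6=-9
a = 0: 0--3=3, 0-0=0, 0-6=-6
a = 6: 6--3=9, 6-0=6, 6-6=0
Collecting distinct values (and noting 0 appears from a-a):
A - A = {-9, -6, -3, 0, 3, 6, 9}
|A - A| = 7

A - A = {-9, -6, -3, 0, 3, 6, 9}


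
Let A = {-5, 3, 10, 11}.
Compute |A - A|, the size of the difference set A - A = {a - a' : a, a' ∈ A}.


A - A = {a - a' : a, a' ∈ A}; |A| = 4.
Bounds: 2|A|-1 ≤ |A - A| ≤ |A|² - |A| + 1, i.e. 7 ≤ |A - A| ≤ 13.
Note: 0 ∈ A - A always (from a - a). The set is symmetric: if d ∈ A - A then -d ∈ A - A.
Enumerate nonzero differences d = a - a' with a > a' (then include -d):
Positive differences: {1, 7, 8, 15, 16}
Full difference set: {0} ∪ (positive diffs) ∪ (negative diffs).
|A - A| = 1 + 2·5 = 11 (matches direct enumeration: 11).

|A - A| = 11


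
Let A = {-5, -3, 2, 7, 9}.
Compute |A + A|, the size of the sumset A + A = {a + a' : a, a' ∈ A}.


A + A = {a + a' : a, a' ∈ A}; |A| = 5.
General bounds: 2|A| - 1 ≤ |A + A| ≤ |A|(|A|+1)/2, i.e. 9 ≤ |A + A| ≤ 15.
Lower bound 2|A|-1 is attained iff A is an arithmetic progression.
Enumerate sums a + a' for a ≤ a' (symmetric, so this suffices):
a = -5: -5+-5=-10, -5+-3=-8, -5+2=-3, -5+7=2, -5+9=4
a = -3: -3+-3=-6, -3+2=-1, -3+7=4, -3+9=6
a = 2: 2+2=4, 2+7=9, 2+9=11
a = 7: 7+7=14, 7+9=16
a = 9: 9+9=18
Distinct sums: {-10, -8, -6, -3, -1, 2, 4, 6, 9, 11, 14, 16, 18}
|A + A| = 13

|A + A| = 13


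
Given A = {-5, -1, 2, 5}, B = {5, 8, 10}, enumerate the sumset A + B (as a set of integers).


A + B = {a + b : a ∈ A, b ∈ B}.
Enumerate all |A|·|B| = 4·3 = 12 pairs (a, b) and collect distinct sums.
a = -5: -5+5=0, -5+8=3, -5+10=5
a = -1: -1+5=4, -1+8=7, -1+10=9
a = 2: 2+5=7, 2+8=10, 2+10=12
a = 5: 5+5=10, 5+8=13, 5+10=15
Collecting distinct sums: A + B = {0, 3, 4, 5, 7, 9, 10, 12, 13, 15}
|A + B| = 10

A + B = {0, 3, 4, 5, 7, 9, 10, 12, 13, 15}


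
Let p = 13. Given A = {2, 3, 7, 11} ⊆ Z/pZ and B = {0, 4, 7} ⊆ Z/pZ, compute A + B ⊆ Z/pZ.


Work in Z/13Z: reduce every sum a + b modulo 13.
Enumerate all 12 pairs:
a = 2: 2+0=2, 2+4=6, 2+7=9
a = 3: 3+0=3, 3+4=7, 3+7=10
a = 7: 7+0=7, 7+4=11, 7+7=1
a = 11: 11+0=11, 11+4=2, 11+7=5
Distinct residues collected: {1, 2, 3, 5, 6, 7, 9, 10, 11}
|A + B| = 9 (out of 13 total residues).

A + B = {1, 2, 3, 5, 6, 7, 9, 10, 11}


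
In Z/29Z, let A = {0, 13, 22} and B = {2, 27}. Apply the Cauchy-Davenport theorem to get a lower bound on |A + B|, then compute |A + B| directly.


Cauchy-Davenport: |A + B| ≥ min(p, |A| + |B| - 1) for A, B nonempty in Z/pZ.
|A| = 3, |B| = 2, p = 29.
CD lower bound = min(29, 3 + 2 - 1) = min(29, 4) = 4.
Compute A + B mod 29 directly:
a = 0: 0+2=2, 0+27=27
a = 13: 13+2=15, 13+27=11
a = 22: 22+2=24, 22+27=20
A + B = {2, 11, 15, 20, 24, 27}, so |A + B| = 6.
Verify: 6 ≥ 4? Yes ✓.

CD lower bound = 4, actual |A + B| = 6.


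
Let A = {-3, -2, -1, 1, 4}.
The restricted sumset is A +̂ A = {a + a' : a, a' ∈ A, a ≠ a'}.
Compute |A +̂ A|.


Restricted sumset: A +̂ A = {a + a' : a ∈ A, a' ∈ A, a ≠ a'}.
Equivalently, take A + A and drop any sum 2a that is achievable ONLY as a + a for a ∈ A (i.e. sums representable only with equal summands).
Enumerate pairs (a, a') with a < a' (symmetric, so each unordered pair gives one sum; this covers all a ≠ a'):
  -3 + -2 = -5
  -3 + -1 = -4
  -3 + 1 = -2
  -3 + 4 = 1
  -2 + -1 = -3
  -2 + 1 = -1
  -2 + 4 = 2
  -1 + 1 = 0
  -1 + 4 = 3
  1 + 4 = 5
Collected distinct sums: {-5, -4, -3, -2, -1, 0, 1, 2, 3, 5}
|A +̂ A| = 10
(Reference bound: |A +̂ A| ≥ 2|A| - 3 for |A| ≥ 2, with |A| = 5 giving ≥ 7.)

|A +̂ A| = 10


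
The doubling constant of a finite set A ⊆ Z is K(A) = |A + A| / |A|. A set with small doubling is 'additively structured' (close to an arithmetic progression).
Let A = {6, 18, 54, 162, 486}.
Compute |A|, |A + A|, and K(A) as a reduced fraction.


|A| = 5.
Compute A + A by enumerating all 25 pairs.
A + A = {12, 24, 36, 60, 72, 108, 168, 180, 216, 324, 492, 504, 540, 648, 972}, so |A + A| = 15.
K = |A + A| / |A| = 15/5 = 3/1 ≈ 3.0000.
Reference: AP of size 5 gives K = 9/5 ≈ 1.8000; a fully generic set of size 5 gives K ≈ 3.0000.

|A| = 5, |A + A| = 15, K = 15/5 = 3/1.


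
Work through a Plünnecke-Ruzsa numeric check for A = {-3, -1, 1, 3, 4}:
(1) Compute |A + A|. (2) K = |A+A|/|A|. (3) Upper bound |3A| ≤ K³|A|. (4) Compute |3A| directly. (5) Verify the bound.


|A| = 5.
Step 1: Compute A + A by enumerating all 25 pairs.
A + A = {-6, -4, -2, 0, 1, 2, 3, 4, 5, 6, 7, 8}, so |A + A| = 12.
Step 2: Doubling constant K = |A + A|/|A| = 12/5 = 12/5 ≈ 2.4000.
Step 3: Plünnecke-Ruzsa gives |3A| ≤ K³·|A| = (2.4000)³ · 5 ≈ 69.1200.
Step 4: Compute 3A = A + A + A directly by enumerating all triples (a,b,c) ∈ A³; |3A| = 19.
Step 5: Check 19 ≤ 69.1200? Yes ✓.

K = 12/5, Plünnecke-Ruzsa bound K³|A| ≈ 69.1200, |3A| = 19, inequality holds.


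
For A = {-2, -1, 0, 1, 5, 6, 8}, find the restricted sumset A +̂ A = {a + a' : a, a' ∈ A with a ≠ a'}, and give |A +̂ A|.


Restricted sumset: A +̂ A = {a + a' : a ∈ A, a' ∈ A, a ≠ a'}.
Equivalently, take A + A and drop any sum 2a that is achievable ONLY as a + a for a ∈ A (i.e. sums representable only with equal summands).
Enumerate pairs (a, a') with a < a' (symmetric, so each unordered pair gives one sum; this covers all a ≠ a'):
  -2 + -1 = -3
  -2 + 0 = -2
  -2 + 1 = -1
  -2 + 5 = 3
  -2 + 6 = 4
  -2 + 8 = 6
  -1 + 0 = -1
  -1 + 1 = 0
  -1 + 5 = 4
  -1 + 6 = 5
  -1 + 8 = 7
  0 + 1 = 1
  0 + 5 = 5
  0 + 6 = 6
  0 + 8 = 8
  1 + 5 = 6
  1 + 6 = 7
  1 + 8 = 9
  5 + 6 = 11
  5 + 8 = 13
  6 + 8 = 14
Collected distinct sums: {-3, -2, -1, 0, 1, 3, 4, 5, 6, 7, 8, 9, 11, 13, 14}
|A +̂ A| = 15
(Reference bound: |A +̂ A| ≥ 2|A| - 3 for |A| ≥ 2, with |A| = 7 giving ≥ 11.)

|A +̂ A| = 15


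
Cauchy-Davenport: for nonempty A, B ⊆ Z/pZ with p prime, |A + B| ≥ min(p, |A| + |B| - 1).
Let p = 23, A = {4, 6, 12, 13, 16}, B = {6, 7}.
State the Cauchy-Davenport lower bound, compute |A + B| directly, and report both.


Cauchy-Davenport: |A + B| ≥ min(p, |A| + |B| - 1) for A, B nonempty in Z/pZ.
|A| = 5, |B| = 2, p = 23.
CD lower bound = min(23, 5 + 2 - 1) = min(23, 6) = 6.
Compute A + B mod 23 directly:
a = 4: 4+6=10, 4+7=11
a = 6: 6+6=12, 6+7=13
a = 12: 12+6=18, 12+7=19
a = 13: 13+6=19, 13+7=20
a = 16: 16+6=22, 16+7=0
A + B = {0, 10, 11, 12, 13, 18, 19, 20, 22}, so |A + B| = 9.
Verify: 9 ≥ 6? Yes ✓.

CD lower bound = 6, actual |A + B| = 9.


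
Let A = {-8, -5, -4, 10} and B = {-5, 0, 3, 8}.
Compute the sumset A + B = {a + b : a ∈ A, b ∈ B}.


A + B = {a + b : a ∈ A, b ∈ B}.
Enumerate all |A|·|B| = 4·4 = 16 pairs (a, b) and collect distinct sums.
a = -8: -8+-5=-13, -8+0=-8, -8+3=-5, -8+8=0
a = -5: -5+-5=-10, -5+0=-5, -5+3=-2, -5+8=3
a = -4: -4+-5=-9, -4+0=-4, -4+3=-1, -4+8=4
a = 10: 10+-5=5, 10+0=10, 10+3=13, 10+8=18
Collecting distinct sums: A + B = {-13, -10, -9, -8, -5, -4, -2, -1, 0, 3, 4, 5, 10, 13, 18}
|A + B| = 15

A + B = {-13, -10, -9, -8, -5, -4, -2, -1, 0, 3, 4, 5, 10, 13, 18}


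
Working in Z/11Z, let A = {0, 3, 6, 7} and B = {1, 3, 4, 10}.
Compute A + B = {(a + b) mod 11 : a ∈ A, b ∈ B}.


Work in Z/11Z: reduce every sum a + b modulo 11.
Enumerate all 16 pairs:
a = 0: 0+1=1, 0+3=3, 0+4=4, 0+10=10
a = 3: 3+1=4, 3+3=6, 3+4=7, 3+10=2
a = 6: 6+1=7, 6+3=9, 6+4=10, 6+10=5
a = 7: 7+1=8, 7+3=10, 7+4=0, 7+10=6
Distinct residues collected: {0, 1, 2, 3, 4, 5, 6, 7, 8, 9, 10}
|A + B| = 11 (out of 11 total residues).

A + B = {0, 1, 2, 3, 4, 5, 6, 7, 8, 9, 10}


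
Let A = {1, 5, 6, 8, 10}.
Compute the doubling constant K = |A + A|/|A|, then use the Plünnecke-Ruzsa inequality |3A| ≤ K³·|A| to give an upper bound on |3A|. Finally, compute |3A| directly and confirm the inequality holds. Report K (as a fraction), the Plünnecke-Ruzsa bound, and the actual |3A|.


|A| = 5.
Step 1: Compute A + A by enumerating all 25 pairs.
A + A = {2, 6, 7, 9, 10, 11, 12, 13, 14, 15, 16, 18, 20}, so |A + A| = 13.
Step 2: Doubling constant K = |A + A|/|A| = 13/5 = 13/5 ≈ 2.6000.
Step 3: Plünnecke-Ruzsa gives |3A| ≤ K³·|A| = (2.6000)³ · 5 ≈ 87.8800.
Step 4: Compute 3A = A + A + A directly by enumerating all triples (a,b,c) ∈ A³; |3A| = 22.
Step 5: Check 22 ≤ 87.8800? Yes ✓.

K = 13/5, Plünnecke-Ruzsa bound K³|A| ≈ 87.8800, |3A| = 22, inequality holds.


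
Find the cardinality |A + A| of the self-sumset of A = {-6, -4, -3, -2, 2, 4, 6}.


A + A = {a + a' : a, a' ∈ A}; |A| = 7.
General bounds: 2|A| - 1 ≤ |A + A| ≤ |A|(|A|+1)/2, i.e. 13 ≤ |A + A| ≤ 28.
Lower bound 2|A|-1 is attained iff A is an arithmetic progression.
Enumerate sums a + a' for a ≤ a' (symmetric, so this suffices):
a = -6: -6+-6=-12, -6+-4=-10, -6+-3=-9, -6+-2=-8, -6+2=-4, -6+4=-2, -6+6=0
a = -4: -4+-4=-8, -4+-3=-7, -4+-2=-6, -4+2=-2, -4+4=0, -4+6=2
a = -3: -3+-3=-6, -3+-2=-5, -3+2=-1, -3+4=1, -3+6=3
a = -2: -2+-2=-4, -2+2=0, -2+4=2, -2+6=4
a = 2: 2+2=4, 2+4=6, 2+6=8
a = 4: 4+4=8, 4+6=10
a = 6: 6+6=12
Distinct sums: {-12, -10, -9, -8, -7, -6, -5, -4, -2, -1, 0, 1, 2, 3, 4, 6, 8, 10, 12}
|A + A| = 19

|A + A| = 19


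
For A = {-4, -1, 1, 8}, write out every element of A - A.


A - A = {a - a' : a, a' ∈ A}.
Compute a - a' for each ordered pair (a, a'):
a = -4: -4--4=0, -4--1=-3, -4-1=-5, -4-8=-12
a = -1: -1--4=3, -1--1=0, -1-1=-2, -1-8=-9
a = 1: 1--4=5, 1--1=2, 1-1=0, 1-8=-7
a = 8: 8--4=12, 8--1=9, 8-1=7, 8-8=0
Collecting distinct values (and noting 0 appears from a-a):
A - A = {-12, -9, -7, -5, -3, -2, 0, 2, 3, 5, 7, 9, 12}
|A - A| = 13

A - A = {-12, -9, -7, -5, -3, -2, 0, 2, 3, 5, 7, 9, 12}


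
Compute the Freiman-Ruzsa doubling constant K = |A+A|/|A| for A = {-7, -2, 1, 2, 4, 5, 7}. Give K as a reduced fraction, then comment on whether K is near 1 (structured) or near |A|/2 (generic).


|A| = 7.
Compute A + A by enumerating all 49 pairs.
A + A = {-14, -9, -6, -5, -4, -3, -2, -1, 0, 2, 3, 4, 5, 6, 7, 8, 9, 10, 11, 12, 14}, so |A + A| = 21.
K = |A + A| / |A| = 21/7 = 3/1 ≈ 3.0000.
Reference: AP of size 7 gives K = 13/7 ≈ 1.8571; a fully generic set of size 7 gives K ≈ 4.0000.

|A| = 7, |A + A| = 21, K = 21/7 = 3/1.


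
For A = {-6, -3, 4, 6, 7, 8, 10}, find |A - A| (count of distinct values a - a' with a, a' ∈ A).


A - A = {a - a' : a, a' ∈ A}; |A| = 7.
Bounds: 2|A|-1 ≤ |A - A| ≤ |A|² - |A| + 1, i.e. 13 ≤ |A - A| ≤ 43.
Note: 0 ∈ A - A always (from a - a). The set is symmetric: if d ∈ A - A then -d ∈ A - A.
Enumerate nonzero differences d = a - a' with a > a' (then include -d):
Positive differences: {1, 2, 3, 4, 6, 7, 9, 10, 11, 12, 13, 14, 16}
Full difference set: {0} ∪ (positive diffs) ∪ (negative diffs).
|A - A| = 1 + 2·13 = 27 (matches direct enumeration: 27).

|A - A| = 27


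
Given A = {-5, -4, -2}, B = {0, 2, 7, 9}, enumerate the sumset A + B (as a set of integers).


A + B = {a + b : a ∈ A, b ∈ B}.
Enumerate all |A|·|B| = 3·4 = 12 pairs (a, b) and collect distinct sums.
a = -5: -5+0=-5, -5+2=-3, -5+7=2, -5+9=4
a = -4: -4+0=-4, -4+2=-2, -4+7=3, -4+9=5
a = -2: -2+0=-2, -2+2=0, -2+7=5, -2+9=7
Collecting distinct sums: A + B = {-5, -4, -3, -2, 0, 2, 3, 4, 5, 7}
|A + B| = 10

A + B = {-5, -4, -3, -2, 0, 2, 3, 4, 5, 7}


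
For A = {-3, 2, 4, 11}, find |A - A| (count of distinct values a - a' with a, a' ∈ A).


A - A = {a - a' : a, a' ∈ A}; |A| = 4.
Bounds: 2|A|-1 ≤ |A - A| ≤ |A|² - |A| + 1, i.e. 7 ≤ |A - A| ≤ 13.
Note: 0 ∈ A - A always (from a - a). The set is symmetric: if d ∈ A - A then -d ∈ A - A.
Enumerate nonzero differences d = a - a' with a > a' (then include -d):
Positive differences: {2, 5, 7, 9, 14}
Full difference set: {0} ∪ (positive diffs) ∪ (negative diffs).
|A - A| = 1 + 2·5 = 11 (matches direct enumeration: 11).

|A - A| = 11


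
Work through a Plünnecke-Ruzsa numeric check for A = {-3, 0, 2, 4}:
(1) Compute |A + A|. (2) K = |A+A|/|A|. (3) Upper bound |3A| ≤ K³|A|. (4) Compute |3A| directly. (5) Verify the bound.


|A| = 4.
Step 1: Compute A + A by enumerating all 16 pairs.
A + A = {-6, -3, -1, 0, 1, 2, 4, 6, 8}, so |A + A| = 9.
Step 2: Doubling constant K = |A + A|/|A| = 9/4 = 9/4 ≈ 2.2500.
Step 3: Plünnecke-Ruzsa gives |3A| ≤ K³·|A| = (2.2500)³ · 4 ≈ 45.5625.
Step 4: Compute 3A = A + A + A directly by enumerating all triples (a,b,c) ∈ A³; |3A| = 16.
Step 5: Check 16 ≤ 45.5625? Yes ✓.

K = 9/4, Plünnecke-Ruzsa bound K³|A| ≈ 45.5625, |3A| = 16, inequality holds.


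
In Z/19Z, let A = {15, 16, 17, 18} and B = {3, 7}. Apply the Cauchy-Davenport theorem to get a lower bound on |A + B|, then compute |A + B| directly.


Cauchy-Davenport: |A + B| ≥ min(p, |A| + |B| - 1) for A, B nonempty in Z/pZ.
|A| = 4, |B| = 2, p = 19.
CD lower bound = min(19, 4 + 2 - 1) = min(19, 5) = 5.
Compute A + B mod 19 directly:
a = 15: 15+3=18, 15+7=3
a = 16: 16+3=0, 16+7=4
a = 17: 17+3=1, 17+7=5
a = 18: 18+3=2, 18+7=6
A + B = {0, 1, 2, 3, 4, 5, 6, 18}, so |A + B| = 8.
Verify: 8 ≥ 5? Yes ✓.

CD lower bound = 5, actual |A + B| = 8.


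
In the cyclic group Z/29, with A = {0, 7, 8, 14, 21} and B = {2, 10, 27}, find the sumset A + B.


Work in Z/29Z: reduce every sum a + b modulo 29.
Enumerate all 15 pairs:
a = 0: 0+2=2, 0+10=10, 0+27=27
a = 7: 7+2=9, 7+10=17, 7+27=5
a = 8: 8+2=10, 8+10=18, 8+27=6
a = 14: 14+2=16, 14+10=24, 14+27=12
a = 21: 21+2=23, 21+10=2, 21+27=19
Distinct residues collected: {2, 5, 6, 9, 10, 12, 16, 17, 18, 19, 23, 24, 27}
|A + B| = 13 (out of 29 total residues).

A + B = {2, 5, 6, 9, 10, 12, 16, 17, 18, 19, 23, 24, 27}


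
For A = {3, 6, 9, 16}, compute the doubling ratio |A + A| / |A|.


|A| = 4.
Compute A + A by enumerating all 16 pairs.
A + A = {6, 9, 12, 15, 18, 19, 22, 25, 32}, so |A + A| = 9.
K = |A + A| / |A| = 9/4 (already in lowest terms) ≈ 2.2500.
Reference: AP of size 4 gives K = 7/4 ≈ 1.7500; a fully generic set of size 4 gives K ≈ 2.5000.

|A| = 4, |A + A| = 9, K = 9/4.


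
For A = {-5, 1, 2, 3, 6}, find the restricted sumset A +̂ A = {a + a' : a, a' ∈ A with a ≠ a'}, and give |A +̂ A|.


Restricted sumset: A +̂ A = {a + a' : a ∈ A, a' ∈ A, a ≠ a'}.
Equivalently, take A + A and drop any sum 2a that is achievable ONLY as a + a for a ∈ A (i.e. sums representable only with equal summands).
Enumerate pairs (a, a') with a < a' (symmetric, so each unordered pair gives one sum; this covers all a ≠ a'):
  -5 + 1 = -4
  -5 + 2 = -3
  -5 + 3 = -2
  -5 + 6 = 1
  1 + 2 = 3
  1 + 3 = 4
  1 + 6 = 7
  2 + 3 = 5
  2 + 6 = 8
  3 + 6 = 9
Collected distinct sums: {-4, -3, -2, 1, 3, 4, 5, 7, 8, 9}
|A +̂ A| = 10
(Reference bound: |A +̂ A| ≥ 2|A| - 3 for |A| ≥ 2, with |A| = 5 giving ≥ 7.)

|A +̂ A| = 10


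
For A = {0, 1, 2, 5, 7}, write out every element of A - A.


A - A = {a - a' : a, a' ∈ A}.
Compute a - a' for each ordered pair (a, a'):
a = 0: 0-0=0, 0-1=-1, 0-2=-2, 0-5=-5, 0-7=-7
a = 1: 1-0=1, 1-1=0, 1-2=-1, 1-5=-4, 1-7=-6
a = 2: 2-0=2, 2-1=1, 2-2=0, 2-5=-3, 2-7=-5
a = 5: 5-0=5, 5-1=4, 5-2=3, 5-5=0, 5-7=-2
a = 7: 7-0=7, 7-1=6, 7-2=5, 7-5=2, 7-7=0
Collecting distinct values (and noting 0 appears from a-a):
A - A = {-7, -6, -5, -4, -3, -2, -1, 0, 1, 2, 3, 4, 5, 6, 7}
|A - A| = 15

A - A = {-7, -6, -5, -4, -3, -2, -1, 0, 1, 2, 3, 4, 5, 6, 7}


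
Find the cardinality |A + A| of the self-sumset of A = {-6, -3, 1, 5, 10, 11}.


A + A = {a + a' : a, a' ∈ A}; |A| = 6.
General bounds: 2|A| - 1 ≤ |A + A| ≤ |A|(|A|+1)/2, i.e. 11 ≤ |A + A| ≤ 21.
Lower bound 2|A|-1 is attained iff A is an arithmetic progression.
Enumerate sums a + a' for a ≤ a' (symmetric, so this suffices):
a = -6: -6+-6=-12, -6+-3=-9, -6+1=-5, -6+5=-1, -6+10=4, -6+11=5
a = -3: -3+-3=-6, -3+1=-2, -3+5=2, -3+10=7, -3+11=8
a = 1: 1+1=2, 1+5=6, 1+10=11, 1+11=12
a = 5: 5+5=10, 5+10=15, 5+11=16
a = 10: 10+10=20, 10+11=21
a = 11: 11+11=22
Distinct sums: {-12, -9, -6, -5, -2, -1, 2, 4, 5, 6, 7, 8, 10, 11, 12, 15, 16, 20, 21, 22}
|A + A| = 20

|A + A| = 20


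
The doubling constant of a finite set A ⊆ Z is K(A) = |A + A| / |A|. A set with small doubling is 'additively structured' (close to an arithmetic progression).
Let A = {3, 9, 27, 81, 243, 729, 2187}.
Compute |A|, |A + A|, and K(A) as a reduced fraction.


|A| = 7.
Compute A + A by enumerating all 49 pairs.
A + A = {6, 12, 18, 30, 36, 54, 84, 90, 108, 162, 246, 252, 270, 324, 486, 732, 738, 756, 810, 972, 1458, 2190, 2196, 2214, 2268, 2430, 2916, 4374}, so |A + A| = 28.
K = |A + A| / |A| = 28/7 = 4/1 ≈ 4.0000.
Reference: AP of size 7 gives K = 13/7 ≈ 1.8571; a fully generic set of size 7 gives K ≈ 4.0000.

|A| = 7, |A + A| = 28, K = 28/7 = 4/1.


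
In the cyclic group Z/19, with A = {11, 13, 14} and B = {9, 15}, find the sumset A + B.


Work in Z/19Z: reduce every sum a + b modulo 19.
Enumerate all 6 pairs:
a = 11: 11+9=1, 11+15=7
a = 13: 13+9=3, 13+15=9
a = 14: 14+9=4, 14+15=10
Distinct residues collected: {1, 3, 4, 7, 9, 10}
|A + B| = 6 (out of 19 total residues).

A + B = {1, 3, 4, 7, 9, 10}


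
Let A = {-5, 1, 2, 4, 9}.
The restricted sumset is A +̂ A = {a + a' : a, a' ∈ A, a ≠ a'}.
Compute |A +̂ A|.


Restricted sumset: A +̂ A = {a + a' : a ∈ A, a' ∈ A, a ≠ a'}.
Equivalently, take A + A and drop any sum 2a that is achievable ONLY as a + a for a ∈ A (i.e. sums representable only with equal summands).
Enumerate pairs (a, a') with a < a' (symmetric, so each unordered pair gives one sum; this covers all a ≠ a'):
  -5 + 1 = -4
  -5 + 2 = -3
  -5 + 4 = -1
  -5 + 9 = 4
  1 + 2 = 3
  1 + 4 = 5
  1 + 9 = 10
  2 + 4 = 6
  2 + 9 = 11
  4 + 9 = 13
Collected distinct sums: {-4, -3, -1, 3, 4, 5, 6, 10, 11, 13}
|A +̂ A| = 10
(Reference bound: |A +̂ A| ≥ 2|A| - 3 for |A| ≥ 2, with |A| = 5 giving ≥ 7.)

|A +̂ A| = 10


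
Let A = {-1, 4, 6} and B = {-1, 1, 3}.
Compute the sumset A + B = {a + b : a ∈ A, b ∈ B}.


A + B = {a + b : a ∈ A, b ∈ B}.
Enumerate all |A|·|B| = 3·3 = 9 pairs (a, b) and collect distinct sums.
a = -1: -1+-1=-2, -1+1=0, -1+3=2
a = 4: 4+-1=3, 4+1=5, 4+3=7
a = 6: 6+-1=5, 6+1=7, 6+3=9
Collecting distinct sums: A + B = {-2, 0, 2, 3, 5, 7, 9}
|A + B| = 7

A + B = {-2, 0, 2, 3, 5, 7, 9}


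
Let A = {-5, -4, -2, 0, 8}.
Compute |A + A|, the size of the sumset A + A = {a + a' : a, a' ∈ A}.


A + A = {a + a' : a, a' ∈ A}; |A| = 5.
General bounds: 2|A| - 1 ≤ |A + A| ≤ |A|(|A|+1)/2, i.e. 9 ≤ |A + A| ≤ 15.
Lower bound 2|A|-1 is attained iff A is an arithmetic progression.
Enumerate sums a + a' for a ≤ a' (symmetric, so this suffices):
a = -5: -5+-5=-10, -5+-4=-9, -5+-2=-7, -5+0=-5, -5+8=3
a = -4: -4+-4=-8, -4+-2=-6, -4+0=-4, -4+8=4
a = -2: -2+-2=-4, -2+0=-2, -2+8=6
a = 0: 0+0=0, 0+8=8
a = 8: 8+8=16
Distinct sums: {-10, -9, -8, -7, -6, -5, -4, -2, 0, 3, 4, 6, 8, 16}
|A + A| = 14

|A + A| = 14


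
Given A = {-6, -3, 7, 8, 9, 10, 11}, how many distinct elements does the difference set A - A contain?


A - A = {a - a' : a, a' ∈ A}; |A| = 7.
Bounds: 2|A|-1 ≤ |A - A| ≤ |A|² - |A| + 1, i.e. 13 ≤ |A - A| ≤ 43.
Note: 0 ∈ A - A always (from a - a). The set is symmetric: if d ∈ A - A then -d ∈ A - A.
Enumerate nonzero differences d = a - a' with a > a' (then include -d):
Positive differences: {1, 2, 3, 4, 10, 11, 12, 13, 14, 15, 16, 17}
Full difference set: {0} ∪ (positive diffs) ∪ (negative diffs).
|A - A| = 1 + 2·12 = 25 (matches direct enumeration: 25).

|A - A| = 25


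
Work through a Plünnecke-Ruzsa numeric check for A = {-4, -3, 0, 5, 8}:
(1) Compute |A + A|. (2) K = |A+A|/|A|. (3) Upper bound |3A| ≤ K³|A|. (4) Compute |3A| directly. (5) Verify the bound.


|A| = 5.
Step 1: Compute A + A by enumerating all 25 pairs.
A + A = {-8, -7, -6, -4, -3, 0, 1, 2, 4, 5, 8, 10, 13, 16}, so |A + A| = 14.
Step 2: Doubling constant K = |A + A|/|A| = 14/5 = 14/5 ≈ 2.8000.
Step 3: Plünnecke-Ruzsa gives |3A| ≤ K³·|A| = (2.8000)³ · 5 ≈ 109.7600.
Step 4: Compute 3A = A + A + A directly by enumerating all triples (a,b,c) ∈ A³; |3A| = 28.
Step 5: Check 28 ≤ 109.7600? Yes ✓.

K = 14/5, Plünnecke-Ruzsa bound K³|A| ≈ 109.7600, |3A| = 28, inequality holds.


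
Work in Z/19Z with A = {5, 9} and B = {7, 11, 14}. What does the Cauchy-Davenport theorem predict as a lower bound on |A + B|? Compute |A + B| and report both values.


Cauchy-Davenport: |A + B| ≥ min(p, |A| + |B| - 1) for A, B nonempty in Z/pZ.
|A| = 2, |B| = 3, p = 19.
CD lower bound = min(19, 2 + 3 - 1) = min(19, 4) = 4.
Compute A + B mod 19 directly:
a = 5: 5+7=12, 5+11=16, 5+14=0
a = 9: 9+7=16, 9+11=1, 9+14=4
A + B = {0, 1, 4, 12, 16}, so |A + B| = 5.
Verify: 5 ≥ 4? Yes ✓.

CD lower bound = 4, actual |A + B| = 5.


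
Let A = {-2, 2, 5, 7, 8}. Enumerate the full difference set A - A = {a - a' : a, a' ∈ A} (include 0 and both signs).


A - A = {a - a' : a, a' ∈ A}.
Compute a - a' for each ordered pair (a, a'):
a = -2: -2--2=0, -2-2=-4, -2-5=-7, -2-7=-9, -2-8=-10
a = 2: 2--2=4, 2-2=0, 2-5=-3, 2-7=-5, 2-8=-6
a = 5: 5--2=7, 5-2=3, 5-5=0, 5-7=-2, 5-8=-3
a = 7: 7--2=9, 7-2=5, 7-5=2, 7-7=0, 7-8=-1
a = 8: 8--2=10, 8-2=6, 8-5=3, 8-7=1, 8-8=0
Collecting distinct values (and noting 0 appears from a-a):
A - A = {-10, -9, -7, -6, -5, -4, -3, -2, -1, 0, 1, 2, 3, 4, 5, 6, 7, 9, 10}
|A - A| = 19

A - A = {-10, -9, -7, -6, -5, -4, -3, -2, -1, 0, 1, 2, 3, 4, 5, 6, 7, 9, 10}


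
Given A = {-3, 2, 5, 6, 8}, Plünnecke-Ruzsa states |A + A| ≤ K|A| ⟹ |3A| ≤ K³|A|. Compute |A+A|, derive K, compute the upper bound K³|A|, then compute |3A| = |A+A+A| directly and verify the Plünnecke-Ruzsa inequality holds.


|A| = 5.
Step 1: Compute A + A by enumerating all 25 pairs.
A + A = {-6, -1, 2, 3, 4, 5, 7, 8, 10, 11, 12, 13, 14, 16}, so |A + A| = 14.
Step 2: Doubling constant K = |A + A|/|A| = 14/5 = 14/5 ≈ 2.8000.
Step 3: Plünnecke-Ruzsa gives |3A| ≤ K³·|A| = (2.8000)³ · 5 ≈ 109.7600.
Step 4: Compute 3A = A + A + A directly by enumerating all triples (a,b,c) ∈ A³; |3A| = 26.
Step 5: Check 26 ≤ 109.7600? Yes ✓.

K = 14/5, Plünnecke-Ruzsa bound K³|A| ≈ 109.7600, |3A| = 26, inequality holds.


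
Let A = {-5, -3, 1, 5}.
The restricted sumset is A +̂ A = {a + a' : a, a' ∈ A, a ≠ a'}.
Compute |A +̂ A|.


Restricted sumset: A +̂ A = {a + a' : a ∈ A, a' ∈ A, a ≠ a'}.
Equivalently, take A + A and drop any sum 2a that is achievable ONLY as a + a for a ∈ A (i.e. sums representable only with equal summands).
Enumerate pairs (a, a') with a < a' (symmetric, so each unordered pair gives one sum; this covers all a ≠ a'):
  -5 + -3 = -8
  -5 + 1 = -4
  -5 + 5 = 0
  -3 + 1 = -2
  -3 + 5 = 2
  1 + 5 = 6
Collected distinct sums: {-8, -4, -2, 0, 2, 6}
|A +̂ A| = 6
(Reference bound: |A +̂ A| ≥ 2|A| - 3 for |A| ≥ 2, with |A| = 4 giving ≥ 5.)

|A +̂ A| = 6


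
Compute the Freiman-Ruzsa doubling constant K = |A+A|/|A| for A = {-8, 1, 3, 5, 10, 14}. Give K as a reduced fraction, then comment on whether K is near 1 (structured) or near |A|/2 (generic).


|A| = 6.
Compute A + A by enumerating all 36 pairs.
A + A = {-16, -7, -5, -3, 2, 4, 6, 8, 10, 11, 13, 15, 17, 19, 20, 24, 28}, so |A + A| = 17.
K = |A + A| / |A| = 17/6 (already in lowest terms) ≈ 2.8333.
Reference: AP of size 6 gives K = 11/6 ≈ 1.8333; a fully generic set of size 6 gives K ≈ 3.5000.

|A| = 6, |A + A| = 17, K = 17/6.


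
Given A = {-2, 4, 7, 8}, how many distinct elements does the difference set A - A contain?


A - A = {a - a' : a, a' ∈ A}; |A| = 4.
Bounds: 2|A|-1 ≤ |A - A| ≤ |A|² - |A| + 1, i.e. 7 ≤ |A - A| ≤ 13.
Note: 0 ∈ A - A always (from a - a). The set is symmetric: if d ∈ A - A then -d ∈ A - A.
Enumerate nonzero differences d = a - a' with a > a' (then include -d):
Positive differences: {1, 3, 4, 6, 9, 10}
Full difference set: {0} ∪ (positive diffs) ∪ (negative diffs).
|A - A| = 1 + 2·6 = 13 (matches direct enumeration: 13).

|A - A| = 13
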